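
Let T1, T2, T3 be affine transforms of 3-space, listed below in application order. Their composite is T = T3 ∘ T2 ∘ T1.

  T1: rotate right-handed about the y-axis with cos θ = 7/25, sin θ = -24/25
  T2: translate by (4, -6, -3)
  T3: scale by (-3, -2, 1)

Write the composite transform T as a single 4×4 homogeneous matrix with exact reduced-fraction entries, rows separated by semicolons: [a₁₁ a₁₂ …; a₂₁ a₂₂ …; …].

T = [-21/25 0 72/25 -12; 0 -2 0 12; 24/25 0 7/25 -3; 0 0 0 1]

T1 = [7/25 0 -24/25 0; 0 1 0 0; 24/25 0 7/25 0; 0 0 0 1]
T2·T1 = [7/25 0 -24/25 4; 0 1 0 -6; 24/25 0 7/25 -3; 0 0 0 1]
T3·…·T1 = [-21/25 0 72/25 -12; 0 -2 0 12; 24/25 0 7/25 -3; 0 0 0 1]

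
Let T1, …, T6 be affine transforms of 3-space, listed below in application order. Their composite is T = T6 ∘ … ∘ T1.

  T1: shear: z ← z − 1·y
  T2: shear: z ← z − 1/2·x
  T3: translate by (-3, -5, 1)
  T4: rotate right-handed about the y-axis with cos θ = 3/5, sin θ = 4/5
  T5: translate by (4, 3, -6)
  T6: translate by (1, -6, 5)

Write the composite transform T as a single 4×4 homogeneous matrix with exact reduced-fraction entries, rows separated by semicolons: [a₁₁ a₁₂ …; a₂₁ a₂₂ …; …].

T = [1/5 -4/5 4/5 4; 0 1 0 -8; -11/10 -3/5 3/5 2; 0 0 0 1]

T1 = [1 0 0 0; 0 1 0 0; 0 -1 1 0; 0 0 0 1]
T2·T1 = [1 0 0 0; 0 1 0 0; -1/2 -1 1 0; 0 0 0 1]
T3·…·T1 = [1 0 0 -3; 0 1 0 -5; -1/2 -1 1 1; 0 0 0 1]
T4·…·T1 = [1/5 -4/5 4/5 -1; 0 1 0 -5; -11/10 -3/5 3/5 3; 0 0 0 1]
T5·…·T1 = [1/5 -4/5 4/5 3; 0 1 0 -2; -11/10 -3/5 3/5 -3; 0 0 0 1]
T6·…·T1 = [1/5 -4/5 4/5 4; 0 1 0 -8; -11/10 -3/5 3/5 2; 0 0 0 1]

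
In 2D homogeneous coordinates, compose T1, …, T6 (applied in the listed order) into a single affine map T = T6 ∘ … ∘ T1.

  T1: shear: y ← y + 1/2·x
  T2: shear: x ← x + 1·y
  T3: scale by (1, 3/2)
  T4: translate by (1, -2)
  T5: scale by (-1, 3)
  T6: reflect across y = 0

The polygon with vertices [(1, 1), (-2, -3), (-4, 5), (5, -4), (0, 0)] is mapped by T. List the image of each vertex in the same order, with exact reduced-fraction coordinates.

T1 shear: y ← y + 1/2·x: (1, 1) → (1, 3/2); (-2, -3) → (-2, -4); (-4, 5) → (-4, 3); (5, -4) → (5, -3/2); (0, 0) → (0, 0)
T2 shear: x ← x + 1·y: (1, 3/2) → (5/2, 3/2); (-2, -4) → (-6, -4); (-4, 3) → (-1, 3); (5, -3/2) → (7/2, -3/2); (0, 0) → (0, 0)
T3 scale by (1, 3/2): (5/2, 3/2) → (5/2, 9/4); (-6, -4) → (-6, -6); (-1, 3) → (-1, 9/2); (7/2, -3/2) → (7/2, -9/4); (0, 0) → (0, 0)
T4 translate by (1, -2): (5/2, 9/4) → (7/2, 1/4); (-6, -6) → (-5, -8); (-1, 9/2) → (0, 5/2); (7/2, -9/4) → (9/2, -17/4); (0, 0) → (1, -2)
T5 scale by (-1, 3): (7/2, 1/4) → (-7/2, 3/4); (-5, -8) → (5, -24); (0, 5/2) → (0, 15/2); (9/2, -17/4) → (-9/2, -51/4); (1, -2) → (-1, -6)
T6 reflect across y = 0: (-7/2, 3/4) → (-7/2, -3/4); (5, -24) → (5, 24); (0, 15/2) → (0, -15/2); (-9/2, -51/4) → (-9/2, 51/4); (-1, -6) → (-1, 6)

image vertices: (-7/2, -3/4), (5, 24), (0, -15/2), (-9/2, 51/4), (-1, 6)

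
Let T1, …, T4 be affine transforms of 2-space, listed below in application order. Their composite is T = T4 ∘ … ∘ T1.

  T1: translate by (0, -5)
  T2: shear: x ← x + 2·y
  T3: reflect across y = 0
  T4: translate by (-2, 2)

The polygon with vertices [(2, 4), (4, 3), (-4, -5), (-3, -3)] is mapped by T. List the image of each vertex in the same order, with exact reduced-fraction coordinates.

image vertices: (-2, 3), (-2, 4), (-26, 12), (-21, 10)

T1 translate by (0, -5): (2, 4) → (2, -1); (4, 3) → (4, -2); (-4, -5) → (-4, -10); (-3, -3) → (-3, -8)
T2 shear: x ← x + 2·y: (2, -1) → (0, -1); (4, -2) → (0, -2); (-4, -10) → (-24, -10); (-3, -8) → (-19, -8)
T3 reflect across y = 0: (0, -1) → (0, 1); (0, -2) → (0, 2); (-24, -10) → (-24, 10); (-19, -8) → (-19, 8)
T4 translate by (-2, 2): (0, 1) → (-2, 3); (0, 2) → (-2, 4); (-24, 10) → (-26, 12); (-19, 8) → (-21, 10)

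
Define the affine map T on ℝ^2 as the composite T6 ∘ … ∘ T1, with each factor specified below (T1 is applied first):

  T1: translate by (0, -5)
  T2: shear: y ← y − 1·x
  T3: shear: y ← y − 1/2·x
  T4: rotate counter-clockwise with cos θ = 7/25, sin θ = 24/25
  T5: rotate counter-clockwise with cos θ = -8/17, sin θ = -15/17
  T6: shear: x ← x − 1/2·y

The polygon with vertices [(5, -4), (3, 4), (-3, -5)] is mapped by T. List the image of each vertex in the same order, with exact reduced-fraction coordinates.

T1 translate by (0, -5): (5, -4) → (5, -9); (3, 4) → (3, -1); (-3, -5) → (-3, -10)
T2 shear: y ← y − 1·x: (5, -9) → (5, -14); (3, -1) → (3, -4); (-3, -10) → (-3, -7)
T3 shear: y ← y − 1/2·x: (5, -14) → (5, -33/2); (3, -4) → (3, -11/2); (-3, -7) → (-3, -11/2)
T4 rotate counter-clockwise with cos θ = 7/25, sin θ = 24/25: (5, -33/2) → (431/25, 9/50); (3, -11/2) → (153/25, 67/50); (-3, -11/2) → (111/25, -221/50)
T5 rotate counter-clockwise with cos θ = -8/17, sin θ = -15/17: (431/25, 9/50) → (-6761/850, -6501/425); (153/25, 67/50) → (-1443/850, -2563/425); (111/25, -221/50) → (-5091/850, -781/425)
T6 shear: x ← x − 1/2·y: (-6761/850, -6501/425) → (-26/85, -6501/425); (-1443/850, -2563/425) → (112/85, -2563/425); (-5091/850, -781/425) → (-431/85, -781/425)

image vertices: (-26/85, -6501/425), (112/85, -2563/425), (-431/85, -781/425)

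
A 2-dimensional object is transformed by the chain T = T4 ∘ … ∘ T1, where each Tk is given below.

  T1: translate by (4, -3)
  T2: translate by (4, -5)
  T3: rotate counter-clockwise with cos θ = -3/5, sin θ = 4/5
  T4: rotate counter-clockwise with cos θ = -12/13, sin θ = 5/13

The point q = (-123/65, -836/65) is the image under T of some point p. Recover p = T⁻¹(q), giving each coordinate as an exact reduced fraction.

T1 = [1 0 4; 0 1 -3; 0 0 1]
T2·T1 = [1 0 8; 0 1 -8; 0 0 1]
T3·…·T1 = [-3/5 -4/5 8/5; 4/5 -3/5 56/5; 0 0 1]
T4·…·T1 = [16/65 63/65 -376/65; -63/65 16/65 -632/65; 0 0 1]
det M = 1; M⁻¹ = [16/65 -63/65 -8; 63/65 16/65 8; 0 0 1]
M⁻¹ · (-123/65, -836/65)ᵀ = (4, 3)ᵀ

p = (4, 3)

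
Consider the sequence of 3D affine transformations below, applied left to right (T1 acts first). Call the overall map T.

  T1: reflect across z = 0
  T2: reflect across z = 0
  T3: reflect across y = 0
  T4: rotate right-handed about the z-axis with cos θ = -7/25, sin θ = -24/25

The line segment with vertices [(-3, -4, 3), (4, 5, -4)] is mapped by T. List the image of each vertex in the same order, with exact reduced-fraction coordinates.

T1 reflect across z = 0: (-3, -4, 3) → (-3, -4, -3); (4, 5, -4) → (4, 5, 4)
T2 reflect across z = 0: (-3, -4, -3) → (-3, -4, 3); (4, 5, 4) → (4, 5, -4)
T3 reflect across y = 0: (-3, -4, 3) → (-3, 4, 3); (4, 5, -4) → (4, -5, -4)
T4 rotate right-handed about the z-axis with cos θ = -7/25, sin θ = -24/25: (-3, 4, 3) → (117/25, 44/25, 3); (4, -5, -4) → (-148/25, -61/25, -4)

image vertices: (117/25, 44/25, 3), (-148/25, -61/25, -4)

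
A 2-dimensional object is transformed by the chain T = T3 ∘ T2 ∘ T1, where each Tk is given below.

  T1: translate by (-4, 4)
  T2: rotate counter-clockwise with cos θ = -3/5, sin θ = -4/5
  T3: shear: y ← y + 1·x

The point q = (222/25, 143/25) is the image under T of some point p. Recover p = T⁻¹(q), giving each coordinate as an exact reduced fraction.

T1 = [1 0 -4; 0 1 4; 0 0 1]
T2·T1 = [-3/5 4/5 28/5; -4/5 -3/5 4/5; 0 0 1]
T3·…·T1 = [-3/5 4/5 28/5; -7/5 1/5 32/5; 0 0 1]
det M = 1; M⁻¹ = [1/5 -4/5 4; 7/5 -3/5 -4; 0 0 1]
M⁻¹ · (222/25, 143/25)ᵀ = (6/5, 5)ᵀ

p = (6/5, 5)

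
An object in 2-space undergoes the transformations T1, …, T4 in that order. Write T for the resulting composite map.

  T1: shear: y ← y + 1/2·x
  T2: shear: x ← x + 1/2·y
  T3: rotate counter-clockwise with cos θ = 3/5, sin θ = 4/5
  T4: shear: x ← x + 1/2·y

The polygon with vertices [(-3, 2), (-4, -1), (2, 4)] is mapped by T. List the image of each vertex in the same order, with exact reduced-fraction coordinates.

image vertices: (-3, -19/10), (-4, -31/5), (2, 33/5)

T1 shear: y ← y + 1/2·x: (-3, 2) → (-3, 1/2); (-4, -1) → (-4, -3); (2, 4) → (2, 5)
T2 shear: x ← x + 1/2·y: (-3, 1/2) → (-11/4, 1/2); (-4, -3) → (-11/2, -3); (2, 5) → (9/2, 5)
T3 rotate counter-clockwise with cos θ = 3/5, sin θ = 4/5: (-11/4, 1/2) → (-41/20, -19/10); (-11/2, -3) → (-9/10, -31/5); (9/2, 5) → (-13/10, 33/5)
T4 shear: x ← x + 1/2·y: (-41/20, -19/10) → (-3, -19/10); (-9/10, -31/5) → (-4, -31/5); (-13/10, 33/5) → (2, 33/5)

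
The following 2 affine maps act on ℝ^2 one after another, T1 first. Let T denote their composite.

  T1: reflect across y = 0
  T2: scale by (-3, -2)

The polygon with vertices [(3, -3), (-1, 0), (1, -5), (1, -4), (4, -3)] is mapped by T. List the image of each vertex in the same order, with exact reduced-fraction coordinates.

image vertices: (-9, -6), (3, 0), (-3, -10), (-3, -8), (-12, -6)

T1 reflect across y = 0: (3, -3) → (3, 3); (-1, 0) → (-1, 0); (1, -5) → (1, 5); (1, -4) → (1, 4); (4, -3) → (4, 3)
T2 scale by (-3, -2): (3, 3) → (-9, -6); (-1, 0) → (3, 0); (1, 5) → (-3, -10); (1, 4) → (-3, -8); (4, 3) → (-12, -6)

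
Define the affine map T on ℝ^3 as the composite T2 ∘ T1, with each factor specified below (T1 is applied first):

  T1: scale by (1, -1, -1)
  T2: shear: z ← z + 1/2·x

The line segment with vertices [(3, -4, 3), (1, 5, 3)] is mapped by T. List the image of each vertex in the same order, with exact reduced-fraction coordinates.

T1 scale by (1, -1, -1): (3, -4, 3) → (3, 4, -3); (1, 5, 3) → (1, -5, -3)
T2 shear: z ← z + 1/2·x: (3, 4, -3) → (3, 4, -3/2); (1, -5, -3) → (1, -5, -5/2)

image vertices: (3, 4, -3/2), (1, -5, -5/2)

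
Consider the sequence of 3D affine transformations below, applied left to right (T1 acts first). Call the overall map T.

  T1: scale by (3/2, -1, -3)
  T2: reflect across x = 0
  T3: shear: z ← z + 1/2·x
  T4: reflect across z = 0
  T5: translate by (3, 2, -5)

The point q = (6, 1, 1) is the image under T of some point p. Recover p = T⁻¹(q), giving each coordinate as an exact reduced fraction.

T1 = [3/2 0 0 0; 0 -1 0 0; 0 0 -3 0; 0 0 0 1]
T2·T1 = [-3/2 0 0 0; 0 -1 0 0; 0 0 -3 0; 0 0 0 1]
T3·…·T1 = [-3/2 0 0 0; 0 -1 0 0; -3/4 0 -3 0; 0 0 0 1]
T4·…·T1 = [-3/2 0 0 0; 0 -1 0 0; 3/4 0 3 0; 0 0 0 1]
T5·…·T1 = [-3/2 0 0 3; 0 -1 0 2; 3/4 0 3 -5; 0 0 0 1]
det M = 9/2; M⁻¹ = [-2/3 0 0 2; 0 -1 0 2; 1/6 0 1/3 7/6; 0 0 0 1]
M⁻¹ · (6, 1, 1)ᵀ = (-2, 1, 5/2)ᵀ

p = (-2, 1, 5/2)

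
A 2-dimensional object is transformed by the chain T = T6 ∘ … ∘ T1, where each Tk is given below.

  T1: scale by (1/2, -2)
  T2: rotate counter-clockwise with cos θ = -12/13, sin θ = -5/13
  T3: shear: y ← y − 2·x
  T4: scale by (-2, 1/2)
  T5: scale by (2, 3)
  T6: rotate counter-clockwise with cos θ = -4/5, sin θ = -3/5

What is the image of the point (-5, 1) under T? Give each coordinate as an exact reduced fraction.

T1 scale by (1/2, -2): (-5, 1) → (-5/2, -2)
T2 rotate counter-clockwise with cos θ = -12/13, sin θ = -5/13: (-5/2, -2) → (20/13, 73/26)
T3 shear: y ← y − 2·x: (20/13, 73/26) → (20/13, -7/26)
T4 scale by (-2, 1/2): (20/13, -7/26) → (-40/13, -7/52)
T5 scale by (2, 3): (-40/13, -7/52) → (-80/13, -21/52)
T6 rotate counter-clockwise with cos θ = -4/5, sin θ = -3/5: (-80/13, -21/52) → (1217/260, 261/65)

T(p) = (1217/260, 261/65)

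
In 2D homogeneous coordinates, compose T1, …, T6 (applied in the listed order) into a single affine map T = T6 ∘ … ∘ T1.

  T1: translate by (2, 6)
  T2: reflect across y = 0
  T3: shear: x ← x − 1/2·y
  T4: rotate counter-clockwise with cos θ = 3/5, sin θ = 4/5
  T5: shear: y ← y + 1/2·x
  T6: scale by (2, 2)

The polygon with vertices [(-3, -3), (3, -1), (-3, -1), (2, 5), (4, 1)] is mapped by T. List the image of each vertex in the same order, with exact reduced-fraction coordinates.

T1 translate by (2, 6): (-3, -3) → (-1, 3); (3, -1) → (5, 5); (-3, -1) → (-1, 5); (2, 5) → (4, 11); (4, 1) → (6, 7)
T2 reflect across y = 0: (-1, 3) → (-1, -3); (5, 5) → (5, -5); (-1, 5) → (-1, -5); (4, 11) → (4, -11); (6, 7) → (6, -7)
T3 shear: x ← x − 1/2·y: (-1, -3) → (1/2, -3); (5, -5) → (15/2, -5); (-1, -5) → (3/2, -5); (4, -11) → (19/2, -11); (6, -7) → (19/2, -7)
T4 rotate counter-clockwise with cos θ = 3/5, sin θ = 4/5: (1/2, -3) → (27/10, -7/5); (15/2, -5) → (17/2, 3); (3/2, -5) → (49/10, -9/5); (19/2, -11) → (29/2, 1); (19/2, -7) → (113/10, 17/5)
T5 shear: y ← y + 1/2·x: (27/10, -7/5) → (27/10, -1/20); (17/2, 3) → (17/2, 29/4); (49/10, -9/5) → (49/10, 13/20); (29/2, 1) → (29/2, 33/4); (113/10, 17/5) → (113/10, 181/20)
T6 scale by (2, 2): (27/10, -1/20) → (27/5, -1/10); (17/2, 29/4) → (17, 29/2); (49/10, 13/20) → (49/5, 13/10); (29/2, 33/4) → (29, 33/2); (113/10, 181/20) → (113/5, 181/10)

image vertices: (27/5, -1/10), (17, 29/2), (49/5, 13/10), (29, 33/2), (113/5, 181/10)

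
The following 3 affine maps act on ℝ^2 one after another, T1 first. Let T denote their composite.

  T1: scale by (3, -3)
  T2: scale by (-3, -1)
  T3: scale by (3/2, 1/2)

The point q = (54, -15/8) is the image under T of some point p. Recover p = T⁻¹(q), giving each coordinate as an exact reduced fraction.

T1 = [3 0 0; 0 -3 0; 0 0 1]
T2·T1 = [-9 0 0; 0 3 0; 0 0 1]
T3·…·T1 = [-27/2 0 0; 0 3/2 0; 0 0 1]
det M = -81/4; M⁻¹ = [-2/27 0 0; 0 2/3 0; 0 0 1]
M⁻¹ · (54, -15/8)ᵀ = (-4, -5/4)ᵀ

p = (-4, -5/4)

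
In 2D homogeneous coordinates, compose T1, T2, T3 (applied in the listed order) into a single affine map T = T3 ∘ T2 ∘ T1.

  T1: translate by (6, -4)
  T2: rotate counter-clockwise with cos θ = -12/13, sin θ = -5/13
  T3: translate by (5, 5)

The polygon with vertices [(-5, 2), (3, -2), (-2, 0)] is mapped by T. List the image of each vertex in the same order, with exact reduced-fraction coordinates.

image vertices: (43/13, 84/13), (-73/13, 92/13), (-3/13, 93/13)

T1 translate by (6, -4): (-5, 2) → (1, -2); (3, -2) → (9, -6); (-2, 0) → (4, -4)
T2 rotate counter-clockwise with cos θ = -12/13, sin θ = -5/13: (1, -2) → (-22/13, 19/13); (9, -6) → (-138/13, 27/13); (4, -4) → (-68/13, 28/13)
T3 translate by (5, 5): (-22/13, 19/13) → (43/13, 84/13); (-138/13, 27/13) → (-73/13, 92/13); (-68/13, 28/13) → (-3/13, 93/13)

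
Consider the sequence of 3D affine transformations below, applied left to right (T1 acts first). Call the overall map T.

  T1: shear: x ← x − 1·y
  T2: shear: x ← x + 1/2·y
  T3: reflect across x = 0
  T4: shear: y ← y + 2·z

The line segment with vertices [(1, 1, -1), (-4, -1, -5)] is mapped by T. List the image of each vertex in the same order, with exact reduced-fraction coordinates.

T1 shear: x ← x − 1·y: (1, 1, -1) → (0, 1, -1); (-4, -1, -5) → (-3, -1, -5)
T2 shear: x ← x + 1/2·y: (0, 1, -1) → (1/2, 1, -1); (-3, -1, -5) → (-7/2, -1, -5)
T3 reflect across x = 0: (1/2, 1, -1) → (-1/2, 1, -1); (-7/2, -1, -5) → (7/2, -1, -5)
T4 shear: y ← y + 2·z: (-1/2, 1, -1) → (-1/2, -1, -1); (7/2, -1, -5) → (7/2, -11, -5)

image vertices: (-1/2, -1, -1), (7/2, -11, -5)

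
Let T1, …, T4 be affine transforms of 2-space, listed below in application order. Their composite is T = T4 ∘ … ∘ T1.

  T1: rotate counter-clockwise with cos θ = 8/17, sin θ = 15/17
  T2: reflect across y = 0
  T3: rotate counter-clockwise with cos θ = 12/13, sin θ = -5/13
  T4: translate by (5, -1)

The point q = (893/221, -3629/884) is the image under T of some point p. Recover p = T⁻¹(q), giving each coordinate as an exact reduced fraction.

T1 = [8/17 -15/17 0; 15/17 8/17 0; 0 0 1]
T2·T1 = [8/17 -15/17 0; -15/17 -8/17 0; 0 0 1]
T3·…·T1 = [21/221 -220/221 0; -220/221 -21/221 0; 0 0 1]
T4·…·T1 = [21/221 -220/221 5; -220/221 -21/221 -1; 0 0 1]
det M = -1; M⁻¹ = [21/221 -220/221 -25/17; -220/221 -21/221 83/17; 0 0 1]
M⁻¹ · (893/221, -3629/884)ᵀ = (3, 5/4)ᵀ

p = (3, 5/4)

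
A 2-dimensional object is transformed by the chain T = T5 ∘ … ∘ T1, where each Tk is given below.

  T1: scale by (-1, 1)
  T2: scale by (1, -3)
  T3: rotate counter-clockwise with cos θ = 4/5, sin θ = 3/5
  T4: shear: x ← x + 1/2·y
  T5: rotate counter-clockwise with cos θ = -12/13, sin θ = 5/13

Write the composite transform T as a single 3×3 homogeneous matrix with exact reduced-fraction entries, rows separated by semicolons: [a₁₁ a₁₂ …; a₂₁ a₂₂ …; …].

T = [81/65 24/65 0; 17/130 159/65 0; 0 0 1]

T1 = [-1 0 0; 0 1 0; 0 0 1]
T2·T1 = [-1 0 0; 0 -3 0; 0 0 1]
T3·…·T1 = [-4/5 9/5 0; -3/5 -12/5 0; 0 0 1]
T4·…·T1 = [-11/10 3/5 0; -3/5 -12/5 0; 0 0 1]
T5·…·T1 = [81/65 24/65 0; 17/130 159/65 0; 0 0 1]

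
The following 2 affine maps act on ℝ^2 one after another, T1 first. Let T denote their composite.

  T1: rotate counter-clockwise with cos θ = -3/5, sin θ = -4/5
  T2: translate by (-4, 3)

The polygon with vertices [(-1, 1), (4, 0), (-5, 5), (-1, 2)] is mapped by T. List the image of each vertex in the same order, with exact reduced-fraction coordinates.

image vertices: (-13/5, 16/5), (-32/5, -1/5), (3, 4), (-9/5, 13/5)

T1 rotate counter-clockwise with cos θ = -3/5, sin θ = -4/5: (-1, 1) → (7/5, 1/5); (4, 0) → (-12/5, -16/5); (-5, 5) → (7, 1); (-1, 2) → (11/5, -2/5)
T2 translate by (-4, 3): (7/5, 1/5) → (-13/5, 16/5); (-12/5, -16/5) → (-32/5, -1/5); (7, 1) → (3, 4); (11/5, -2/5) → (-9/5, 13/5)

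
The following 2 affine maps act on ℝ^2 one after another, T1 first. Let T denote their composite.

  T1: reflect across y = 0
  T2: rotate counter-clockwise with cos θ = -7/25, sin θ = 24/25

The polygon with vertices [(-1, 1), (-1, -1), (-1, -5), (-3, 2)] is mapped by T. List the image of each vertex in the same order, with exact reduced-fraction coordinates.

T1 reflect across y = 0: (-1, 1) → (-1, -1); (-1, -1) → (-1, 1); (-1, -5) → (-1, 5); (-3, 2) → (-3, -2)
T2 rotate counter-clockwise with cos θ = -7/25, sin θ = 24/25: (-1, -1) → (31/25, -17/25); (-1, 1) → (-17/25, -31/25); (-1, 5) → (-113/25, -59/25); (-3, -2) → (69/25, -58/25)

image vertices: (31/25, -17/25), (-17/25, -31/25), (-113/25, -59/25), (69/25, -58/25)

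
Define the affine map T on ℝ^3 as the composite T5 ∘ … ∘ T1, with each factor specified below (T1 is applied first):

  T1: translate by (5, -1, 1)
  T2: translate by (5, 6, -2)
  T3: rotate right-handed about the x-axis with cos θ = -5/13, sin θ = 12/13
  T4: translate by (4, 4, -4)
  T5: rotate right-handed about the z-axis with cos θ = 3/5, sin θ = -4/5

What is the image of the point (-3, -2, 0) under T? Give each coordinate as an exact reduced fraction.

T1 translate by (5, -1, 1): (-3, -2, 0) → (2, -3, 1)
T2 translate by (5, 6, -2): (2, -3, 1) → (7, 3, -1)
T3 rotate right-handed about the x-axis with cos θ = -5/13, sin θ = 12/13: (7, 3, -1) → (7, -3/13, 41/13)
T4 translate by (4, 4, -4): (7, -3/13, 41/13) → (11, 49/13, -11/13)
T5 rotate right-handed about the z-axis with cos θ = 3/5, sin θ = -4/5: (11, 49/13, -11/13) → (125/13, -85/13, -11/13)

T(p) = (125/13, -85/13, -11/13)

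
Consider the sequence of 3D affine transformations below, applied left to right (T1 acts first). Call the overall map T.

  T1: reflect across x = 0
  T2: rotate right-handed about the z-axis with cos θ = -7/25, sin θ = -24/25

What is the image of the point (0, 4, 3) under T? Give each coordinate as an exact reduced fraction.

T1 reflect across x = 0: (0, 4, 3) → (0, 4, 3)
T2 rotate right-handed about the z-axis with cos θ = -7/25, sin θ = -24/25: (0, 4, 3) → (96/25, -28/25, 3)

T(p) = (96/25, -28/25, 3)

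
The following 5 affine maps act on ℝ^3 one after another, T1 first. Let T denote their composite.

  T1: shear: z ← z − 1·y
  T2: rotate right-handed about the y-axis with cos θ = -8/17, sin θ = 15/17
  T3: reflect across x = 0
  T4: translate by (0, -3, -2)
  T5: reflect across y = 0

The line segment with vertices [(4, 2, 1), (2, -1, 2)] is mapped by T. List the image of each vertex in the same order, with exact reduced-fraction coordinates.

T1 shear: z ← z − 1·y: (4, 2, 1) → (4, 2, -1); (2, -1, 2) → (2, -1, 3)
T2 rotate right-handed about the y-axis with cos θ = -8/17, sin θ = 15/17: (4, 2, -1) → (-47/17, 2, -52/17); (2, -1, 3) → (29/17, -1, -54/17)
T3 reflect across x = 0: (-47/17, 2, -52/17) → (47/17, 2, -52/17); (29/17, -1, -54/17) → (-29/17, -1, -54/17)
T4 translate by (0, -3, -2): (47/17, 2, -52/17) → (47/17, -1, -86/17); (-29/17, -1, -54/17) → (-29/17, -4, -88/17)
T5 reflect across y = 0: (47/17, -1, -86/17) → (47/17, 1, -86/17); (-29/17, -4, -88/17) → (-29/17, 4, -88/17)

image vertices: (47/17, 1, -86/17), (-29/17, 4, -88/17)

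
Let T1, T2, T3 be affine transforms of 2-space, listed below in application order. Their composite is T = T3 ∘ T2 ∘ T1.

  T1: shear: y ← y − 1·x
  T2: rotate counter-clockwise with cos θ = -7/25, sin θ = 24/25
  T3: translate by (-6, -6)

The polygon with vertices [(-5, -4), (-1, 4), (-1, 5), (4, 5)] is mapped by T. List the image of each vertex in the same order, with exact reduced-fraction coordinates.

image vertices: (-139/25, -277/25), (-263/25, -209/25), (-287/25, -216/25), (-202/25, -61/25)

T1 shear: y ← y − 1·x: (-5, -4) → (-5, 1); (-1, 4) → (-1, 5); (-1, 5) → (-1, 6); (4, 5) → (4, 1)
T2 rotate counter-clockwise with cos θ = -7/25, sin θ = 24/25: (-5, 1) → (11/25, -127/25); (-1, 5) → (-113/25, -59/25); (-1, 6) → (-137/25, -66/25); (4, 1) → (-52/25, 89/25)
T3 translate by (-6, -6): (11/25, -127/25) → (-139/25, -277/25); (-113/25, -59/25) → (-263/25, -209/25); (-137/25, -66/25) → (-287/25, -216/25); (-52/25, 89/25) → (-202/25, -61/25)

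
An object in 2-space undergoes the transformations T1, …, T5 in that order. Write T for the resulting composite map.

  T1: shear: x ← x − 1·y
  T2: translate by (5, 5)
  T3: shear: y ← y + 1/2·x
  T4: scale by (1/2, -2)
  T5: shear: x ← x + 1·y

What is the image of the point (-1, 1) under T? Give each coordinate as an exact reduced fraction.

T1 shear: x ← x − 1·y: (-1, 1) → (-2, 1)
T2 translate by (5, 5): (-2, 1) → (3, 6)
T3 shear: y ← y + 1/2·x: (3, 6) → (3, 15/2)
T4 scale by (1/2, -2): (3, 15/2) → (3/2, -15)
T5 shear: x ← x + 1·y: (3/2, -15) → (-27/2, -15)

T(p) = (-27/2, -15)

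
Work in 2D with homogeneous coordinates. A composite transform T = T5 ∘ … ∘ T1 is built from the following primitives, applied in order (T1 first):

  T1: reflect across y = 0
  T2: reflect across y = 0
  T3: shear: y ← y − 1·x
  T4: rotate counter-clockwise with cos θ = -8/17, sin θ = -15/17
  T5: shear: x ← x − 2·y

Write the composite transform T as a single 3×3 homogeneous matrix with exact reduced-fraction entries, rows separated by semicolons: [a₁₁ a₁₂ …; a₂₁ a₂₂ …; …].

T1 = [1 0 0; 0 -1 0; 0 0 1]
T2·T1 = [1 0 0; 0 1 0; 0 0 1]
T3·…·T1 = [1 0 0; -1 1 0; 0 0 1]
T4·…·T1 = [-23/17 15/17 0; -7/17 -8/17 0; 0 0 1]
T5·…·T1 = [-9/17 31/17 0; -7/17 -8/17 0; 0 0 1]

T = [-9/17 31/17 0; -7/17 -8/17 0; 0 0 1]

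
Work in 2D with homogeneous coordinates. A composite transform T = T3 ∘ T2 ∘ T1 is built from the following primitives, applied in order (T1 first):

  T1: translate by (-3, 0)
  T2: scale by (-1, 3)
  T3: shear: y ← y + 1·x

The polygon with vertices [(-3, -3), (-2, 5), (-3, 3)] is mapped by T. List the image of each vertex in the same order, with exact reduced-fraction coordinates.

image vertices: (6, -3), (5, 20), (6, 15)

T1 translate by (-3, 0): (-3, -3) → (-6, -3); (-2, 5) → (-5, 5); (-3, 3) → (-6, 3)
T2 scale by (-1, 3): (-6, -3) → (6, -9); (-5, 5) → (5, 15); (-6, 3) → (6, 9)
T3 shear: y ← y + 1·x: (6, -9) → (6, -3); (5, 15) → (5, 20); (6, 9) → (6, 15)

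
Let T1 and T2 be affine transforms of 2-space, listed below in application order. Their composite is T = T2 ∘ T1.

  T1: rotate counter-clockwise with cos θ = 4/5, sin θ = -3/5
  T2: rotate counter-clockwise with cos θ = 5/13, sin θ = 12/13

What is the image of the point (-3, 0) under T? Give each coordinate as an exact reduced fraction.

T1 rotate counter-clockwise with cos θ = 4/5, sin θ = -3/5: (-3, 0) → (-12/5, 9/5)
T2 rotate counter-clockwise with cos θ = 5/13, sin θ = 12/13: (-12/5, 9/5) → (-168/65, -99/65)

T(p) = (-168/65, -99/65)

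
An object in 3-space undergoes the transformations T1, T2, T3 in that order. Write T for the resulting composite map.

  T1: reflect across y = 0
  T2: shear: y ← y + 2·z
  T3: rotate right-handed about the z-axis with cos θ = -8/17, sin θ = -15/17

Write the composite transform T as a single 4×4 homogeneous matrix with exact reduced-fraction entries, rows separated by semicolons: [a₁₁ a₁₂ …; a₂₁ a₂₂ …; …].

T = [-8/17 -15/17 30/17 0; -15/17 8/17 -16/17 0; 0 0 1 0; 0 0 0 1]

T1 = [1 0 0 0; 0 -1 0 0; 0 0 1 0; 0 0 0 1]
T2·T1 = [1 0 0 0; 0 -1 2 0; 0 0 1 0; 0 0 0 1]
T3·…·T1 = [-8/17 -15/17 30/17 0; -15/17 8/17 -16/17 0; 0 0 1 0; 0 0 0 1]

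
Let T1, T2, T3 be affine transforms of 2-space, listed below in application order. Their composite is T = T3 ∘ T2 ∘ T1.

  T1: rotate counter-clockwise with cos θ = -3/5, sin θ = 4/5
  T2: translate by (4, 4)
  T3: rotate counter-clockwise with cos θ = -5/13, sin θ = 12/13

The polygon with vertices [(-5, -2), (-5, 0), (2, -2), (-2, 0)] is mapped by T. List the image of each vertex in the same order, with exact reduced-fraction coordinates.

image vertices: (-287/65, 486/65), (-35/13, 84/13), (-518/65, 94/65), (-274/65, 252/65)

T1 rotate counter-clockwise with cos θ = -3/5, sin θ = 4/5: (-5, -2) → (23/5, -14/5); (-5, 0) → (3, -4); (2, -2) → (2/5, 14/5); (-2, 0) → (6/5, -8/5)
T2 translate by (4, 4): (23/5, -14/5) → (43/5, 6/5); (3, -4) → (7, 0); (2/5, 14/5) → (22/5, 34/5); (6/5, -8/5) → (26/5, 12/5)
T3 rotate counter-clockwise with cos θ = -5/13, sin θ = 12/13: (43/5, 6/5) → (-287/65, 486/65); (7, 0) → (-35/13, 84/13); (22/5, 34/5) → (-518/65, 94/65); (26/5, 12/5) → (-274/65, 252/65)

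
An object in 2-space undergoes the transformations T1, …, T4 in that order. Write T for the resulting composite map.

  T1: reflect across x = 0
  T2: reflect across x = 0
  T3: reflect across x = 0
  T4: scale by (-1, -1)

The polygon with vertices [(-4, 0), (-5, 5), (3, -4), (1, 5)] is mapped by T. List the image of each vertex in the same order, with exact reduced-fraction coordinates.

T1 reflect across x = 0: (-4, 0) → (4, 0); (-5, 5) → (5, 5); (3, -4) → (-3, -4); (1, 5) → (-1, 5)
T2 reflect across x = 0: (4, 0) → (-4, 0); (5, 5) → (-5, 5); (-3, -4) → (3, -4); (-1, 5) → (1, 5)
T3 reflect across x = 0: (-4, 0) → (4, 0); (-5, 5) → (5, 5); (3, -4) → (-3, -4); (1, 5) → (-1, 5)
T4 scale by (-1, -1): (4, 0) → (-4, 0); (5, 5) → (-5, -5); (-3, -4) → (3, 4); (-1, 5) → (1, -5)

image vertices: (-4, 0), (-5, -5), (3, 4), (1, -5)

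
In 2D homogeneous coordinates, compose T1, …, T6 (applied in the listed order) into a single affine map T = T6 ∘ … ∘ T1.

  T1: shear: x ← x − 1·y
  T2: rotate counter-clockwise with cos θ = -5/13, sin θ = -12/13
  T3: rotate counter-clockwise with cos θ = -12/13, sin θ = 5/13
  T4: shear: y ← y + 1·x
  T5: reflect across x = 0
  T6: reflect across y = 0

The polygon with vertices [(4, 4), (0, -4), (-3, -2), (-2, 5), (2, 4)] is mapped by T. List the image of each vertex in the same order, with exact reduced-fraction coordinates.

T1 shear: x ← x − 1·y: (4, 4) → (0, 4); (0, -4) → (4, -4); (-3, -2) → (-1, -2); (-2, 5) → (-7, 5); (2, 4) → (-2, 4)
T2 rotate counter-clockwise with cos θ = -5/13, sin θ = -12/13: (0, 4) → (48/13, -20/13); (4, -4) → (-68/13, -28/13); (-1, -2) → (-19/13, 22/13); (-7, 5) → (95/13, 59/13); (-2, 4) → (58/13, 4/13)
T3 rotate counter-clockwise with cos θ = -12/13, sin θ = 5/13: (48/13, -20/13) → (-476/169, 480/169); (-68/13, -28/13) → (956/169, -4/169); (-19/13, 22/13) → (118/169, -359/169); (95/13, 59/13) → (-1435/169, -233/169); (58/13, 4/13) → (-716/169, 242/169)
T4 shear: y ← y + 1·x: (-476/169, 480/169) → (-476/169, 4/169); (956/169, -4/169) → (956/169, 952/169); (118/169, -359/169) → (118/169, -241/169); (-1435/169, -233/169) → (-1435/169, -1668/169); (-716/169, 242/169) → (-716/169, -474/169)
T5 reflect across x = 0: (-476/169, 4/169) → (476/169, 4/169); (956/169, 952/169) → (-956/169, 952/169); (118/169, -241/169) → (-118/169, -241/169); (-1435/169, -1668/169) → (1435/169, -1668/169); (-716/169, -474/169) → (716/169, -474/169)
T6 reflect across y = 0: (476/169, 4/169) → (476/169, -4/169); (-956/169, 952/169) → (-956/169, -952/169); (-118/169, -241/169) → (-118/169, 241/169); (1435/169, -1668/169) → (1435/169, 1668/169); (716/169, -474/169) → (716/169, 474/169)

image vertices: (476/169, -4/169), (-956/169, -952/169), (-118/169, 241/169), (1435/169, 1668/169), (716/169, 474/169)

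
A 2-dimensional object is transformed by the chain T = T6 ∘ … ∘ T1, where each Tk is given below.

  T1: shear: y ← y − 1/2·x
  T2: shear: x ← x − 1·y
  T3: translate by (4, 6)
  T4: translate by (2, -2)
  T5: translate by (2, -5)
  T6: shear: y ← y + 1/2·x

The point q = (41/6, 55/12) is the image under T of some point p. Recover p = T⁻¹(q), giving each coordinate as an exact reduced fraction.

T1 = [1 0 0; -1/2 1 0; 0 0 1]
T2·T1 = [3/2 -1 0; -1/2 1 0; 0 0 1]
T3·…·T1 = [3/2 -1 4; -1/2 1 6; 0 0 1]
T4·…·T1 = [3/2 -1 6; -1/2 1 4; 0 0 1]
T5·…·T1 = [3/2 -1 8; -1/2 1 -1; 0 0 1]
T6·…·T1 = [3/2 -1 8; 1/4 1/2 3; 0 0 1]
det M = 1; M⁻¹ = [1/2 1 -7; -1/4 3/2 -5/2; 0 0 1]
M⁻¹ · (41/6, 55/12)ᵀ = (1, 8/3)ᵀ

p = (1, 8/3)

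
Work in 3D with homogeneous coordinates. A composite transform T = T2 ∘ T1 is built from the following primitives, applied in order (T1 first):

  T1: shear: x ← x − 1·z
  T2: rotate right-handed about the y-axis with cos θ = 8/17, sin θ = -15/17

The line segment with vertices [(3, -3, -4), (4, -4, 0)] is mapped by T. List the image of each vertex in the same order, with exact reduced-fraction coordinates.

T1 shear: x ← x − 1·z: (3, -3, -4) → (7, -3, -4); (4, -4, 0) → (4, -4, 0)
T2 rotate right-handed about the y-axis with cos θ = 8/17, sin θ = -15/17: (7, -3, -4) → (116/17, -3, 73/17); (4, -4, 0) → (32/17, -4, 60/17)

image vertices: (116/17, -3, 73/17), (32/17, -4, 60/17)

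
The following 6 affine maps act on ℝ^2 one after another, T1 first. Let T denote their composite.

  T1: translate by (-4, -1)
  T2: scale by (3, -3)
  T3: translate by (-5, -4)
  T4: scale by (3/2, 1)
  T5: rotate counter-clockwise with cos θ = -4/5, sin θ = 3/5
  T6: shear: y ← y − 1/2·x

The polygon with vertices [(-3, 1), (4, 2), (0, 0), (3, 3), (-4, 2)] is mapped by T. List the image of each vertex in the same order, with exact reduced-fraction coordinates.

image vertices: (168/5, -37), (51/5, -4), (21, -25), (78/5, -7), (39, -40)

T1 translate by (-4, -1): (-3, 1) → (-7, 0); (4, 2) → (0, 1); (0, 0) → (-4, -1); (3, 3) → (-1, 2); (-4, 2) → (-8, 1)
T2 scale by (3, -3): (-7, 0) → (-21, 0); (0, 1) → (0, -3); (-4, -1) → (-12, 3); (-1, 2) → (-3, -6); (-8, 1) → (-24, -3)
T3 translate by (-5, -4): (-21, 0) → (-26, -4); (0, -3) → (-5, -7); (-12, 3) → (-17, -1); (-3, -6) → (-8, -10); (-24, -3) → (-29, -7)
T4 scale by (3/2, 1): (-26, -4) → (-39, -4); (-5, -7) → (-15/2, -7); (-17, -1) → (-51/2, -1); (-8, -10) → (-12, -10); (-29, -7) → (-87/2, -7)
T5 rotate counter-clockwise with cos θ = -4/5, sin θ = 3/5: (-39, -4) → (168/5, -101/5); (-15/2, -7) → (51/5, 11/10); (-51/2, -1) → (21, -29/2); (-12, -10) → (78/5, 4/5); (-87/2, -7) → (39, -41/2)
T6 shear: y ← y − 1/2·x: (168/5, -101/5) → (168/5, -37); (51/5, 11/10) → (51/5, -4); (21, -29/2) → (21, -25); (78/5, 4/5) → (78/5, -7); (39, -41/2) → (39, -40)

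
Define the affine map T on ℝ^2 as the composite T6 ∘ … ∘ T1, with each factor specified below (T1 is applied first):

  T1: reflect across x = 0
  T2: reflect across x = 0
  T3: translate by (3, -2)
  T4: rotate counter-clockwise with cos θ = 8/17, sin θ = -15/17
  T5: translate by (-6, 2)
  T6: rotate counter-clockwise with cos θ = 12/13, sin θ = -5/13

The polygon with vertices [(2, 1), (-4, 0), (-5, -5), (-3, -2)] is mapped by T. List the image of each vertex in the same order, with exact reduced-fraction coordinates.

image vertices: (-1169/221, -203/221), (-1515/221, 1096/221), (-2636/221, 1211/221), (-1934/221, 834/221)

T1 reflect across x = 0: (2, 1) → (-2, 1); (-4, 0) → (4, 0); (-5, -5) → (5, -5); (-3, -2) → (3, -2)
T2 reflect across x = 0: (-2, 1) → (2, 1); (4, 0) → (-4, 0); (5, -5) → (-5, -5); (3, -2) → (-3, -2)
T3 translate by (3, -2): (2, 1) → (5, -1); (-4, 0) → (-1, -2); (-5, -5) → (-2, -7); (-3, -2) → (0, -4)
T4 rotate counter-clockwise with cos θ = 8/17, sin θ = -15/17: (5, -1) → (25/17, -83/17); (-1, -2) → (-38/17, -1/17); (-2, -7) → (-121/17, -26/17); (0, -4) → (-60/17, -32/17)
T5 translate by (-6, 2): (25/17, -83/17) → (-77/17, -49/17); (-38/17, -1/17) → (-140/17, 33/17); (-121/17, -26/17) → (-223/17, 8/17); (-60/17, -32/17) → (-162/17, 2/17)
T6 rotate counter-clockwise with cos θ = 12/13, sin θ = -5/13: (-77/17, -49/17) → (-1169/221, -203/221); (-140/17, 33/17) → (-1515/221, 1096/221); (-223/17, 8/17) → (-2636/221, 1211/221); (-162/17, 2/17) → (-1934/221, 834/221)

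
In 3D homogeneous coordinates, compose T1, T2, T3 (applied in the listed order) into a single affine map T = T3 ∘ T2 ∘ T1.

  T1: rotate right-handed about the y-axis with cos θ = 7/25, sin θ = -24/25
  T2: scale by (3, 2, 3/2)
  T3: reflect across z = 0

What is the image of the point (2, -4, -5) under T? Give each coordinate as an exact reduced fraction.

T(p) = (402/25, -8, -39/50)

T1 rotate right-handed about the y-axis with cos θ = 7/25, sin θ = -24/25: (2, -4, -5) → (134/25, -4, 13/25)
T2 scale by (3, 2, 3/2): (134/25, -4, 13/25) → (402/25, -8, 39/50)
T3 reflect across z = 0: (402/25, -8, 39/50) → (402/25, -8, -39/50)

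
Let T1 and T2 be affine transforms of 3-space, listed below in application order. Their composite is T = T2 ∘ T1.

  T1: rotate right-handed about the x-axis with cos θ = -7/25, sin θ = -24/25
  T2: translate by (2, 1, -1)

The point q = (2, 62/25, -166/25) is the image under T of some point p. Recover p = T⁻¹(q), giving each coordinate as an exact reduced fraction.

T1 = [1 0 0 0; 0 -7/25 24/25 0; 0 -24/25 -7/25 0; 0 0 0 1]
T2·T1 = [1 0 0 2; 0 -7/25 24/25 1; 0 -24/25 -7/25 -1; 0 0 0 1]
det M = 1; M⁻¹ = [1 0 0 -2; 0 -7/25 -24/25 -17/25; 0 24/25 -7/25 -31/25; 0 0 0 1]
M⁻¹ · (2, 62/25, -166/25)ᵀ = (0, 5, 3)ᵀ

p = (0, 5, 3)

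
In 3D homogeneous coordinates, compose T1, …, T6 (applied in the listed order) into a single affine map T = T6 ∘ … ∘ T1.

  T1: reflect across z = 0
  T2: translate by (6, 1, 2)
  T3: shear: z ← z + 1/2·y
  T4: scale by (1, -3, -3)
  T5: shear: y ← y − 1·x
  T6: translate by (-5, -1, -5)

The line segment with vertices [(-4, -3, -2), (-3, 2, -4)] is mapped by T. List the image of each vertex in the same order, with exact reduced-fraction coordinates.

T1 reflect across z = 0: (-4, -3, -2) → (-4, -3, 2); (-3, 2, -4) → (-3, 2, 4)
T2 translate by (6, 1, 2): (-4, -3, 2) → (2, -2, 4); (-3, 2, 4) → (3, 3, 6)
T3 shear: z ← z + 1/2·y: (2, -2, 4) → (2, -2, 3); (3, 3, 6) → (3, 3, 15/2)
T4 scale by (1, -3, -3): (2, -2, 3) → (2, 6, -9); (3, 3, 15/2) → (3, -9, -45/2)
T5 shear: y ← y − 1·x: (2, 6, -9) → (2, 4, -9); (3, -9, -45/2) → (3, -12, -45/2)
T6 translate by (-5, -1, -5): (2, 4, -9) → (-3, 3, -14); (3, -12, -45/2) → (-2, -13, -55/2)

image vertices: (-3, 3, -14), (-2, -13, -55/2)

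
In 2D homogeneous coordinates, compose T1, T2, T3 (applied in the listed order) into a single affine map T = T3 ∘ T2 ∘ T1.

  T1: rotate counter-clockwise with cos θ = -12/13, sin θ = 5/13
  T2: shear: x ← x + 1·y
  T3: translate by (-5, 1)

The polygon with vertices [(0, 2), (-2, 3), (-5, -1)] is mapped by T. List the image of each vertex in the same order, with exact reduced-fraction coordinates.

image vertices: (-99/13, -11/13), (-102/13, -33/13), (-1, 0)

T1 rotate counter-clockwise with cos θ = -12/13, sin θ = 5/13: (0, 2) → (-10/13, -24/13); (-2, 3) → (9/13, -46/13); (-5, -1) → (5, -1)
T2 shear: x ← x + 1·y: (-10/13, -24/13) → (-34/13, -24/13); (9/13, -46/13) → (-37/13, -46/13); (5, -1) → (4, -1)
T3 translate by (-5, 1): (-34/13, -24/13) → (-99/13, -11/13); (-37/13, -46/13) → (-102/13, -33/13); (4, -1) → (-1, 0)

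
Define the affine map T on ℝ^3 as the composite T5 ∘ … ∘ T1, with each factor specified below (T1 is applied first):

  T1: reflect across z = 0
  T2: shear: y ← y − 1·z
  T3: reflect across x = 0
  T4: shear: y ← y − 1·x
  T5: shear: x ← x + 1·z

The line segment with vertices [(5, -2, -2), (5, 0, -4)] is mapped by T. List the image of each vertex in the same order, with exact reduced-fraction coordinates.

T1 reflect across z = 0: (5, -2, -2) → (5, -2, 2); (5, 0, -4) → (5, 0, 4)
T2 shear: y ← y − 1·z: (5, -2, 2) → (5, -4, 2); (5, 0, 4) → (5, -4, 4)
T3 reflect across x = 0: (5, -4, 2) → (-5, -4, 2); (5, -4, 4) → (-5, -4, 4)
T4 shear: y ← y − 1·x: (-5, -4, 2) → (-5, 1, 2); (-5, -4, 4) → (-5, 1, 4)
T5 shear: x ← x + 1·z: (-5, 1, 2) → (-3, 1, 2); (-5, 1, 4) → (-1, 1, 4)

image vertices: (-3, 1, 2), (-1, 1, 4)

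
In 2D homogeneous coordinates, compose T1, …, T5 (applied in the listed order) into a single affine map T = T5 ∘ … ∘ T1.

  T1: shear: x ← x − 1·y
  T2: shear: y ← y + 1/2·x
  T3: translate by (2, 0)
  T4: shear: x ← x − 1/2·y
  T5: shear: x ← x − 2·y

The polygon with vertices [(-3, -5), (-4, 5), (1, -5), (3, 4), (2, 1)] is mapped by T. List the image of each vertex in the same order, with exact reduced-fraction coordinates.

T1 shear: x ← x − 1·y: (-3, -5) → (2, -5); (-4, 5) → (-9, 5); (1, -5) → (6, -5); (3, 4) → (-1, 4); (2, 1) → (1, 1)
T2 shear: y ← y + 1/2·x: (2, -5) → (2, -4); (-9, 5) → (-9, 1/2); (6, -5) → (6, -2); (-1, 4) → (-1, 7/2); (1, 1) → (1, 3/2)
T3 translate by (2, 0): (2, -4) → (4, -4); (-9, 1/2) → (-7, 1/2); (6, -2) → (8, -2); (-1, 7/2) → (1, 7/2); (1, 3/2) → (3, 3/2)
T4 shear: x ← x − 1/2·y: (4, -4) → (6, -4); (-7, 1/2) → (-29/4, 1/2); (8, -2) → (9, -2); (1, 7/2) → (-3/4, 7/2); (3, 3/2) → (9/4, 3/2)
T5 shear: x ← x − 2·y: (6, -4) → (14, -4); (-29/4, 1/2) → (-33/4, 1/2); (9, -2) → (13, -2); (-3/4, 7/2) → (-31/4, 7/2); (9/4, 3/2) → (-3/4, 3/2)

image vertices: (14, -4), (-33/4, 1/2), (13, -2), (-31/4, 7/2), (-3/4, 3/2)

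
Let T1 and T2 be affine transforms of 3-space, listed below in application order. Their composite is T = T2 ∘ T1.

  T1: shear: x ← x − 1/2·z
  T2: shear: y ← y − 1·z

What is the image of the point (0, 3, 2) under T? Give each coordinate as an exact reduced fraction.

T1 shear: x ← x − 1/2·z: (0, 3, 2) → (-1, 3, 2)
T2 shear: y ← y − 1·z: (-1, 3, 2) → (-1, 1, 2)

T(p) = (-1, 1, 2)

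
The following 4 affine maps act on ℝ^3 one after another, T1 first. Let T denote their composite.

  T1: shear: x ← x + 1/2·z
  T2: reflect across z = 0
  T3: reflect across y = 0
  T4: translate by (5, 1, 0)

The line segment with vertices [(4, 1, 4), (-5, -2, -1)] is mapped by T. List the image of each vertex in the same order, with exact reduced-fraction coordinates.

image vertices: (11, 0, -4), (-1/2, 3, 1)

T1 shear: x ← x + 1/2·z: (4, 1, 4) → (6, 1, 4); (-5, -2, -1) → (-11/2, -2, -1)
T2 reflect across z = 0: (6, 1, 4) → (6, 1, -4); (-11/2, -2, -1) → (-11/2, -2, 1)
T3 reflect across y = 0: (6, 1, -4) → (6, -1, -4); (-11/2, -2, 1) → (-11/2, 2, 1)
T4 translate by (5, 1, 0): (6, -1, -4) → (11, 0, -4); (-11/2, 2, 1) → (-1/2, 3, 1)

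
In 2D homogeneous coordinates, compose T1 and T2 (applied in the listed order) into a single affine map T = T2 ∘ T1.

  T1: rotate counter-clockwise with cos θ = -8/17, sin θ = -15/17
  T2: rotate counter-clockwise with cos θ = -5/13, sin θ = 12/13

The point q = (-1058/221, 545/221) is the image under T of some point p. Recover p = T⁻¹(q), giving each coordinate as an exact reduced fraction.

p = (-5, 2)

T1 = [-8/17 15/17 0; -15/17 -8/17 0; 0 0 1]
T2·T1 = [220/221 21/221 0; -21/221 220/221 0; 0 0 1]
det M = 1; M⁻¹ = [220/221 -21/221 0; 21/221 220/221 0; 0 0 1]
M⁻¹ · (-1058/221, 545/221)ᵀ = (-5, 2)ᵀ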